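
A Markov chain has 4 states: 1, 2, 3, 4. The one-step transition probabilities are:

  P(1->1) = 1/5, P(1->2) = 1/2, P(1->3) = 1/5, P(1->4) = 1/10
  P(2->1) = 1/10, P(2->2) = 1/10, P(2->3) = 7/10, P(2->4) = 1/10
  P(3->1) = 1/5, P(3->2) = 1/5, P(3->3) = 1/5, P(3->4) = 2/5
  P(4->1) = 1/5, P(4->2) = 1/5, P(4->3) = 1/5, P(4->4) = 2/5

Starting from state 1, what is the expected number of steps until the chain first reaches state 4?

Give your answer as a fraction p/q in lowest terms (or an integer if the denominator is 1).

Let h_i = expected steps to first reach 4 from state i.
Boundary: h_4 = 0.
First-step equations for the other states:
  h_1 = 1 + 1/5*h_1 + 1/2*h_2 + 1/5*h_3 + 1/10*h_4
  h_2 = 1 + 1/10*h_1 + 1/10*h_2 + 7/10*h_3 + 1/10*h_4
  h_3 = 1 + 1/5*h_1 + 1/5*h_2 + 1/5*h_3 + 2/5*h_4

Substituting h_4 = 0 and rearranging gives the linear system (I - Q) h = 1:
  [4/5, -1/2, -1/5] . (h_1, h_2, h_3) = 1
  [-1/10, 9/10, -7/10] . (h_1, h_2, h_3) = 1
  [-1/5, -1/5, 4/5] . (h_1, h_2, h_3) = 1

Solving yields:
  h_1 = 775/157
  h_2 = 700/157
  h_3 = 565/157

Starting state is 1, so the expected hitting time is h_1 = 775/157.

Answer: 775/157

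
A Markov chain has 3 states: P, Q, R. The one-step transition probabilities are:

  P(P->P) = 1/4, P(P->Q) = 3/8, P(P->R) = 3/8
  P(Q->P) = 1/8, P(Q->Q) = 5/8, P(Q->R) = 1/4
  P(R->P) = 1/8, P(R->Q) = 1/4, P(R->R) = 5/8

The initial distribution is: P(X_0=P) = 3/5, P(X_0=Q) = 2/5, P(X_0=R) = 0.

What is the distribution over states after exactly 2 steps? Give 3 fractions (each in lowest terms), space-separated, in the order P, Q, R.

Propagating the distribution step by step (d_{t+1} = d_t * P):
d_0 = (P=3/5, Q=2/5, R=0)
  d_1[P] = 3/5*1/4 + 2/5*1/8 + 0*1/8 = 1/5
  d_1[Q] = 3/5*3/8 + 2/5*5/8 + 0*1/4 = 19/40
  d_1[R] = 3/5*3/8 + 2/5*1/4 + 0*5/8 = 13/40
d_1 = (P=1/5, Q=19/40, R=13/40)
  d_2[P] = 1/5*1/4 + 19/40*1/8 + 13/40*1/8 = 3/20
  d_2[Q] = 1/5*3/8 + 19/40*5/8 + 13/40*1/4 = 29/64
  d_2[R] = 1/5*3/8 + 19/40*1/4 + 13/40*5/8 = 127/320
d_2 = (P=3/20, Q=29/64, R=127/320)

Answer: 3/20 29/64 127/320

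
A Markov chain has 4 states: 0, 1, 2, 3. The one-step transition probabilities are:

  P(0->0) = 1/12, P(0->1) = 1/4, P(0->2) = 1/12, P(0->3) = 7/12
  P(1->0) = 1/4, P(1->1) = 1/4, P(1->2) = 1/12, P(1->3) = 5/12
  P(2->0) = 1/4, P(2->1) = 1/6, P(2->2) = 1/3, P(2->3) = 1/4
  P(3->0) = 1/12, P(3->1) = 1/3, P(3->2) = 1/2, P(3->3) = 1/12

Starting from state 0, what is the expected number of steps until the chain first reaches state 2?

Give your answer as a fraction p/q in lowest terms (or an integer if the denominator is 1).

Answer: 327/76

Derivation:
Let h_i = expected steps to first reach 2 from state i.
Boundary: h_2 = 0.
First-step equations for the other states:
  h_0 = 1 + 1/12*h_0 + 1/4*h_1 + 1/12*h_2 + 7/12*h_3
  h_1 = 1 + 1/4*h_0 + 1/4*h_1 + 1/12*h_2 + 5/12*h_3
  h_3 = 1 + 1/12*h_0 + 1/3*h_1 + 1/2*h_2 + 1/12*h_3

Substituting h_2 = 0 and rearranging gives the linear system (I - Q) h = 1:
  [11/12, -1/4, -7/12] . (h_0, h_1, h_3) = 1
  [-1/4, 3/4, -5/12] . (h_0, h_1, h_3) = 1
  [-1/12, -1/3, 11/12] . (h_0, h_1, h_3) = 1

Solving yields:
  h_0 = 327/76
  h_1 = 9/2
  h_3 = 237/76

Starting state is 0, so the expected hitting time is h_0 = 327/76.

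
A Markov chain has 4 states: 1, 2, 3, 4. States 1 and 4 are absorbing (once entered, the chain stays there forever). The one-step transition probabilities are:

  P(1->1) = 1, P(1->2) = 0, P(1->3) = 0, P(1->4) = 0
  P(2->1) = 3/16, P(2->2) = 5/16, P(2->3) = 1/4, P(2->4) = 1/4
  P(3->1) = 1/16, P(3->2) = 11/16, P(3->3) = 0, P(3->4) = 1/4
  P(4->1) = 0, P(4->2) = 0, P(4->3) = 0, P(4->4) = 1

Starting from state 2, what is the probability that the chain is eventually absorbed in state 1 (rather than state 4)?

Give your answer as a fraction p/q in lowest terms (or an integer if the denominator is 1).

Answer: 13/33

Derivation:
Let a_i = P(absorbed in 1 | start in state i).
Boundary conditions: a_1 = 1, a_4 = 0.
For each transient state i, a_i = sum_j P(i->j) * a_j:
  a_2 = 3/16*a_1 + 5/16*a_2 + 1/4*a_3 + 1/4*a_4
  a_3 = 1/16*a_1 + 11/16*a_2 + 0*a_3 + 1/4*a_4

Substituting a_1 = 1 and a_4 = 0, rearrange to (I - Q) a = r where r[i] = P(i -> 1):
  [11/16, -1/4] . (a_2, a_3) = 3/16
  [-11/16, 1] . (a_2, a_3) = 1/16

Solving yields:
  a_2 = 13/33
  a_3 = 1/3

Starting state is 2, so the absorption probability is a_2 = 13/33.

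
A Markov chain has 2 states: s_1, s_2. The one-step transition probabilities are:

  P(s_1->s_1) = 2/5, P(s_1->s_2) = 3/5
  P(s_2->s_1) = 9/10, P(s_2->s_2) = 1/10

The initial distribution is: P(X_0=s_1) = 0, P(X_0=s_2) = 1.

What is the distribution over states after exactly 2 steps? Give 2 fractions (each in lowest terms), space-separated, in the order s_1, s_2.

Propagating the distribution step by step (d_{t+1} = d_t * P):
d_0 = (s_1=0, s_2=1)
  d_1[s_1] = 0*2/5 + 1*9/10 = 9/10
  d_1[s_2] = 0*3/5 + 1*1/10 = 1/10
d_1 = (s_1=9/10, s_2=1/10)
  d_2[s_1] = 9/10*2/5 + 1/10*9/10 = 9/20
  d_2[s_2] = 9/10*3/5 + 1/10*1/10 = 11/20
d_2 = (s_1=9/20, s_2=11/20)

Answer: 9/20 11/20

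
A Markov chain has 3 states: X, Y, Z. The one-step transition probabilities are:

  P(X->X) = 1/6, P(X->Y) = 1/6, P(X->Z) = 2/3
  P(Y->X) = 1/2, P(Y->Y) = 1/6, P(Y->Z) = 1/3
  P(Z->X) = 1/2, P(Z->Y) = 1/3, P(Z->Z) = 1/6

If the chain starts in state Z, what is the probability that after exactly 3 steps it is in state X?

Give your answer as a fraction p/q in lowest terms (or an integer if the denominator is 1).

Answer: 7/18

Derivation:
Computing P^3 by repeated multiplication:
P^1 =
  X: [1/6, 1/6, 2/3]
  Y: [1/2, 1/6, 1/3]
  Z: [1/2, 1/3, 1/6]
P^2 =
  X: [4/9, 5/18, 5/18]
  Y: [1/3, 2/9, 4/9]
  Z: [1/3, 7/36, 17/36]
P^3 =
  X: [19/54, 23/108, 47/108]
  Y: [7/18, 13/54, 10/27]
  Z: [7/18, 53/216, 79/216]

(P^3)[Z -> X] = 7/18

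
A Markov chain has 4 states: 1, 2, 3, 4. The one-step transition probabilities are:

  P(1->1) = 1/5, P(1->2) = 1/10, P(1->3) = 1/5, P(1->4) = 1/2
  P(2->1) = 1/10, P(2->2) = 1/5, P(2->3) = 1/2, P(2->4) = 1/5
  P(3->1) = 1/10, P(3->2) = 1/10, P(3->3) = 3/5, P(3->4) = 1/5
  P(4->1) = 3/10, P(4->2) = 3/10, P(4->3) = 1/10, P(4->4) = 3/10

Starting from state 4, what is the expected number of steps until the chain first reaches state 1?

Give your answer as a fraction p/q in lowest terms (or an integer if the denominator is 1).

Answer: 70/13

Derivation:
Let h_i = expected steps to first reach 1 from state i.
Boundary: h_1 = 0.
First-step equations for the other states:
  h_2 = 1 + 1/10*h_1 + 1/5*h_2 + 1/2*h_3 + 1/5*h_4
  h_3 = 1 + 1/10*h_1 + 1/10*h_2 + 3/5*h_3 + 1/5*h_4
  h_4 = 1 + 3/10*h_1 + 3/10*h_2 + 1/10*h_3 + 3/10*h_4

Substituting h_1 = 0 and rearranging gives the linear system (I - Q) h = 1:
  [4/5, -1/2, -1/5] . (h_2, h_3, h_4) = 1
  [-1/10, 2/5, -1/5] . (h_2, h_3, h_4) = 1
  [-3/10, -1/10, 7/10] . (h_2, h_3, h_4) = 1

Solving yields:
  h_2 = 90/13
  h_3 = 90/13
  h_4 = 70/13

Starting state is 4, so the expected hitting time is h_4 = 70/13.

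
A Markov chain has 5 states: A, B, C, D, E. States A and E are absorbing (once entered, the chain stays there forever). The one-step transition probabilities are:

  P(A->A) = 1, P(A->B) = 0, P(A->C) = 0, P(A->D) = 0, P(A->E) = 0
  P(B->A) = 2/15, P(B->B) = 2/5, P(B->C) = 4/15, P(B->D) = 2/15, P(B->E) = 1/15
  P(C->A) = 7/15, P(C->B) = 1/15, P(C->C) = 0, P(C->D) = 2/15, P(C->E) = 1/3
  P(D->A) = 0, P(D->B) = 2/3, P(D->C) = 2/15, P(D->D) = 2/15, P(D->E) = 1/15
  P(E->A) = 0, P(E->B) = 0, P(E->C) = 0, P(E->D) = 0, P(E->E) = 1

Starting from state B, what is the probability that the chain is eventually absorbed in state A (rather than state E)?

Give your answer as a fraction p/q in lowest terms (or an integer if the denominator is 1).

Answer: 774/1283

Derivation:
Let a_i = P(absorbed in A | start in state i).
Boundary conditions: a_A = 1, a_E = 0.
For each transient state i, a_i = sum_j P(i->j) * a_j:
  a_B = 2/15*a_A + 2/5*a_B + 4/15*a_C + 2/15*a_D + 1/15*a_E
  a_C = 7/15*a_A + 1/15*a_B + 0*a_C + 2/15*a_D + 1/3*a_E
  a_D = 0*a_A + 2/3*a_B + 2/15*a_C + 2/15*a_D + 1/15*a_E

Substituting a_A = 1 and a_E = 0, rearrange to (I - Q) a = r where r[i] = P(i -> A):
  [3/5, -4/15, -2/15] . (a_B, a_C, a_D) = 2/15
  [-1/15, 1, -2/15] . (a_B, a_C, a_D) = 7/15
  [-2/3, -2/15, 13/15] . (a_B, a_C, a_D) = 0

Solving yields:
  a_B = 774/1283
  a_C = 745/1283
  a_D = 710/1283

Starting state is B, so the absorption probability is a_B = 774/1283.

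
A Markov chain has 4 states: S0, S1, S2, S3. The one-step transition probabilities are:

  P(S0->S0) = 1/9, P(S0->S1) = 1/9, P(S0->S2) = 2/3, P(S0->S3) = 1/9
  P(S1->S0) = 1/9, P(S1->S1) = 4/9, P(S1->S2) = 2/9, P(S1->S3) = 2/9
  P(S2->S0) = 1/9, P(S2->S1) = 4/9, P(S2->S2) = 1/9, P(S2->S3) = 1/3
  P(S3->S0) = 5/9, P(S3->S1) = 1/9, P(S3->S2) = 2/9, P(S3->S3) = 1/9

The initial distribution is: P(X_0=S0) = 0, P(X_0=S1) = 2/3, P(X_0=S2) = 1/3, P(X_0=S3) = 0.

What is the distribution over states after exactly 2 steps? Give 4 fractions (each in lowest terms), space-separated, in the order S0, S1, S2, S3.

Propagating the distribution step by step (d_{t+1} = d_t * P):
d_0 = (S0=0, S1=2/3, S2=1/3, S3=0)
  d_1[S0] = 0*1/9 + 2/3*1/9 + 1/3*1/9 + 0*5/9 = 1/9
  d_1[S1] = 0*1/9 + 2/3*4/9 + 1/3*4/9 + 0*1/9 = 4/9
  d_1[S2] = 0*2/3 + 2/3*2/9 + 1/3*1/9 + 0*2/9 = 5/27
  d_1[S3] = 0*1/9 + 2/3*2/9 + 1/3*1/3 + 0*1/9 = 7/27
d_1 = (S0=1/9, S1=4/9, S2=5/27, S3=7/27)
  d_2[S0] = 1/9*1/9 + 4/9*1/9 + 5/27*1/9 + 7/27*5/9 = 55/243
  d_2[S1] = 1/9*1/9 + 4/9*4/9 + 5/27*4/9 + 7/27*1/9 = 26/81
  d_2[S2] = 1/9*2/3 + 4/9*2/9 + 5/27*1/9 + 7/27*2/9 = 61/243
  d_2[S3] = 1/9*1/9 + 4/9*2/9 + 5/27*1/3 + 7/27*1/9 = 49/243
d_2 = (S0=55/243, S1=26/81, S2=61/243, S3=49/243)

Answer: 55/243 26/81 61/243 49/243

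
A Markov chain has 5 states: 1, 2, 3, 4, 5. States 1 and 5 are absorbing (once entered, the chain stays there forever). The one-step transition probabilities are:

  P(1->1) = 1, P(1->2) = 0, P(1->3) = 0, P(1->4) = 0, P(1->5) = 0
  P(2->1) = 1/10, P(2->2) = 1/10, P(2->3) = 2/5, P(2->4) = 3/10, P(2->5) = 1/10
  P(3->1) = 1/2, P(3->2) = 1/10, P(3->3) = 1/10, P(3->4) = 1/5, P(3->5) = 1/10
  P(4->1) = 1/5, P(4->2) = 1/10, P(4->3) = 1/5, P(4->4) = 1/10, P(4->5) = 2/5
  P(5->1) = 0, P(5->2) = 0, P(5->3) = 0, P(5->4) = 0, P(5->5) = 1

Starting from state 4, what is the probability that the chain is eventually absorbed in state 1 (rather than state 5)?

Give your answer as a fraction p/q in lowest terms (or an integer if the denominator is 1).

Let a_i = P(absorbed in 1 | start in state i).
Boundary conditions: a_1 = 1, a_5 = 0.
For each transient state i, a_i = sum_j P(i->j) * a_j:
  a_2 = 1/10*a_1 + 1/10*a_2 + 2/5*a_3 + 3/10*a_4 + 1/10*a_5
  a_3 = 1/2*a_1 + 1/10*a_2 + 1/10*a_3 + 1/5*a_4 + 1/10*a_5
  a_4 = 1/5*a_1 + 1/10*a_2 + 1/5*a_3 + 1/10*a_4 + 2/5*a_5

Substituting a_1 = 1 and a_5 = 0, rearrange to (I - Q) a = r where r[i] = P(i -> 1):
  [9/10, -2/5, -3/10] . (a_2, a_3, a_4) = 1/10
  [-1/10, 9/10, -1/5] . (a_2, a_3, a_4) = 1/2
  [-1/10, -1/5, 9/10] . (a_2, a_3, a_4) = 1/5

Solving yields:
  a_2 = 51/88
  a_3 = 443/616
  a_4 = 25/56

Starting state is 4, so the absorption probability is a_4 = 25/56.

Answer: 25/56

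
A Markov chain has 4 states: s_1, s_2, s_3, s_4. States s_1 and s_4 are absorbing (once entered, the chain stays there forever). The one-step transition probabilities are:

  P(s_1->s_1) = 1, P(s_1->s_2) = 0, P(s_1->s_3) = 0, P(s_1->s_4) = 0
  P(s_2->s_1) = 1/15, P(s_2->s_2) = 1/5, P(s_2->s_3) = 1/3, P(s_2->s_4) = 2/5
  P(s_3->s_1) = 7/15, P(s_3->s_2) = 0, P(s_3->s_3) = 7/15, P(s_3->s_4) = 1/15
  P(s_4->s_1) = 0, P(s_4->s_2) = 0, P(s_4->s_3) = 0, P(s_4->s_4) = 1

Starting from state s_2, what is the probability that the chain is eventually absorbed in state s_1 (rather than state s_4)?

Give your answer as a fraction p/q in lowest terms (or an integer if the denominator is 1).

Answer: 43/96

Derivation:
Let a_i = P(absorbed in s_1 | start in state i).
Boundary conditions: a_s_1 = 1, a_s_4 = 0.
For each transient state i, a_i = sum_j P(i->j) * a_j:
  a_s_2 = 1/15*a_s_1 + 1/5*a_s_2 + 1/3*a_s_3 + 2/5*a_s_4
  a_s_3 = 7/15*a_s_1 + 0*a_s_2 + 7/15*a_s_3 + 1/15*a_s_4

Substituting a_s_1 = 1 and a_s_4 = 0, rearrange to (I - Q) a = r where r[i] = P(i -> s_1):
  [4/5, -1/3] . (a_s_2, a_s_3) = 1/15
  [0, 8/15] . (a_s_2, a_s_3) = 7/15

Solving yields:
  a_s_2 = 43/96
  a_s_3 = 7/8

Starting state is s_2, so the absorption probability is a_s_2 = 43/96.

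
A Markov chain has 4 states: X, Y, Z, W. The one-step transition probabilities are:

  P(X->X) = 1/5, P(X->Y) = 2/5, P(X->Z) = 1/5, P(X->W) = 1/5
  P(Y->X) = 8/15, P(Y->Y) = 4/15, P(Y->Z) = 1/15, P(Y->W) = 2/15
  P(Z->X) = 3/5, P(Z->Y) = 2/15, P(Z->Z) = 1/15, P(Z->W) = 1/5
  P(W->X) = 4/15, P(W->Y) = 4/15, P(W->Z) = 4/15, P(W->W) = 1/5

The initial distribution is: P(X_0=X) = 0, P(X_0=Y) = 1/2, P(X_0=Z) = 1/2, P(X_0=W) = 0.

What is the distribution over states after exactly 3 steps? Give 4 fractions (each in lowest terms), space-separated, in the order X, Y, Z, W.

Answer: 443/1125 958/3375 488/3375 8/45

Derivation:
Propagating the distribution step by step (d_{t+1} = d_t * P):
d_0 = (X=0, Y=1/2, Z=1/2, W=0)
  d_1[X] = 0*1/5 + 1/2*8/15 + 1/2*3/5 + 0*4/15 = 17/30
  d_1[Y] = 0*2/5 + 1/2*4/15 + 1/2*2/15 + 0*4/15 = 1/5
  d_1[Z] = 0*1/5 + 1/2*1/15 + 1/2*1/15 + 0*4/15 = 1/15
  d_1[W] = 0*1/5 + 1/2*2/15 + 1/2*1/5 + 0*1/5 = 1/6
d_1 = (X=17/30, Y=1/5, Z=1/15, W=1/6)
  d_2[X] = 17/30*1/5 + 1/5*8/15 + 1/15*3/5 + 1/6*4/15 = 137/450
  d_2[Y] = 17/30*2/5 + 1/5*4/15 + 1/15*2/15 + 1/6*4/15 = 1/3
  d_2[Z] = 17/30*1/5 + 1/5*1/15 + 1/15*1/15 + 1/6*4/15 = 79/450
  d_2[W] = 17/30*1/5 + 1/5*2/15 + 1/15*1/5 + 1/6*1/5 = 14/75
d_2 = (X=137/450, Y=1/3, Z=79/450, W=14/75)
  d_3[X] = 137/450*1/5 + 1/3*8/15 + 79/450*3/5 + 14/75*4/15 = 443/1125
  d_3[Y] = 137/450*2/5 + 1/3*4/15 + 79/450*2/15 + 14/75*4/15 = 958/3375
  d_3[Z] = 137/450*1/5 + 1/3*1/15 + 79/450*1/15 + 14/75*4/15 = 488/3375
  d_3[W] = 137/450*1/5 + 1/3*2/15 + 79/450*1/5 + 14/75*1/5 = 8/45
d_3 = (X=443/1125, Y=958/3375, Z=488/3375, W=8/45)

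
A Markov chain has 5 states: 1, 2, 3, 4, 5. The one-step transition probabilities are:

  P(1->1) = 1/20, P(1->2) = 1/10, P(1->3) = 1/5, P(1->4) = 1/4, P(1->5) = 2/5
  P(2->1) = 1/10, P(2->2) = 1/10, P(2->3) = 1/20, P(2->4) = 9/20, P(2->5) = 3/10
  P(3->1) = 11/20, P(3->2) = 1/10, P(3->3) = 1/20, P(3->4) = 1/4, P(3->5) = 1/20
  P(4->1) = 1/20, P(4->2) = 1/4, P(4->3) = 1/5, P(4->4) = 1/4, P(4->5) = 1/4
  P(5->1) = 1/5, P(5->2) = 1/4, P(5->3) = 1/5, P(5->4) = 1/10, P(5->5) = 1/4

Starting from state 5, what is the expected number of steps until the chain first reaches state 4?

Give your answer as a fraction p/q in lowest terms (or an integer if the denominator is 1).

Let h_i = expected steps to first reach 4 from state i.
Boundary: h_4 = 0.
First-step equations for the other states:
  h_1 = 1 + 1/20*h_1 + 1/10*h_2 + 1/5*h_3 + 1/4*h_4 + 2/5*h_5
  h_2 = 1 + 1/10*h_1 + 1/10*h_2 + 1/20*h_3 + 9/20*h_4 + 3/10*h_5
  h_3 = 1 + 11/20*h_1 + 1/10*h_2 + 1/20*h_3 + 1/4*h_4 + 1/20*h_5
  h_5 = 1 + 1/5*h_1 + 1/4*h_2 + 1/5*h_3 + 1/10*h_4 + 1/4*h_5

Substituting h_4 = 0 and rearranging gives the linear system (I - Q) h = 1:
  [19/20, -1/10, -1/5, -2/5] . (h_1, h_2, h_3, h_5) = 1
  [-1/10, 9/10, -1/20, -3/10] . (h_1, h_2, h_3, h_5) = 1
  [-11/20, -1/10, 19/20, -1/20] . (h_1, h_2, h_3, h_5) = 1
  [-1/5, -1/4, -1/5, 3/4] . (h_1, h_2, h_3, h_5) = 1

Solving yields:
  h_1 = 213100/50169
  h_2 = 169280/50169
  h_3 = 206380/50169
  h_5 = 235180/50169

Starting state is 5, so the expected hitting time is h_5 = 235180/50169.

Answer: 235180/50169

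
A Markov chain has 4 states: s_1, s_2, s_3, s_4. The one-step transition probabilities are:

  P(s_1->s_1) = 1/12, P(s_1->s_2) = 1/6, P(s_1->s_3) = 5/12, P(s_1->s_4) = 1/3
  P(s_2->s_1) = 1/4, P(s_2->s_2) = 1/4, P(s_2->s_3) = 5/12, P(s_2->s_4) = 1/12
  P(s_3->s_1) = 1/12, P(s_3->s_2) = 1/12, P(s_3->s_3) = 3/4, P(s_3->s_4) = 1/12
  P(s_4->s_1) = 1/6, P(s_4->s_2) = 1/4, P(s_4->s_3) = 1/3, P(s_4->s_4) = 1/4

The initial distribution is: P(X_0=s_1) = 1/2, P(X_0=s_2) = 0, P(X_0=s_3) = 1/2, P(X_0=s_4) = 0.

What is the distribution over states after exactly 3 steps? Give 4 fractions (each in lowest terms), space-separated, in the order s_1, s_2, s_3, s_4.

Propagating the distribution step by step (d_{t+1} = d_t * P):
d_0 = (s_1=1/2, s_2=0, s_3=1/2, s_4=0)
  d_1[s_1] = 1/2*1/12 + 0*1/4 + 1/2*1/12 + 0*1/6 = 1/12
  d_1[s_2] = 1/2*1/6 + 0*1/4 + 1/2*1/12 + 0*1/4 = 1/8
  d_1[s_3] = 1/2*5/12 + 0*5/12 + 1/2*3/4 + 0*1/3 = 7/12
  d_1[s_4] = 1/2*1/3 + 0*1/12 + 1/2*1/12 + 0*1/4 = 5/24
d_1 = (s_1=1/12, s_2=1/8, s_3=7/12, s_4=5/24)
  d_2[s_1] = 1/12*1/12 + 1/8*1/4 + 7/12*1/12 + 5/24*1/6 = 35/288
  d_2[s_2] = 1/12*1/6 + 1/8*1/4 + 7/12*1/12 + 5/24*1/4 = 7/48
  d_2[s_3] = 1/12*5/12 + 1/8*5/12 + 7/12*3/4 + 5/24*1/3 = 19/32
  d_2[s_4] = 1/12*1/3 + 1/8*1/12 + 7/12*1/12 + 5/24*1/4 = 5/36
d_2 = (s_1=35/288, s_2=7/48, s_3=19/32, s_4=5/36)
  d_3[s_1] = 35/288*1/12 + 7/48*1/4 + 19/32*1/12 + 5/36*1/6 = 103/864
  d_3[s_2] = 35/288*1/6 + 7/48*1/4 + 19/32*1/12 + 5/36*1/4 = 487/3456
  d_3[s_3] = 35/288*5/12 + 7/48*5/12 + 19/32*3/4 + 5/36*1/3 = 521/864
  d_3[s_4] = 35/288*1/3 + 7/48*1/12 + 19/32*1/12 + 5/36*1/4 = 473/3456
d_3 = (s_1=103/864, s_2=487/3456, s_3=521/864, s_4=473/3456)

Answer: 103/864 487/3456 521/864 473/3456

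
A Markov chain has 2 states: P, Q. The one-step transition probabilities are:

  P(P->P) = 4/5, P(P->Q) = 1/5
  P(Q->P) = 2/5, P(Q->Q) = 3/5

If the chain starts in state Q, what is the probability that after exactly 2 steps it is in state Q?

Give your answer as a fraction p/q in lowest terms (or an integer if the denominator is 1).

Computing P^2 by repeated multiplication:
P^1 =
  P: [4/5, 1/5]
  Q: [2/5, 3/5]
P^2 =
  P: [18/25, 7/25]
  Q: [14/25, 11/25]

(P^2)[Q -> Q] = 11/25

Answer: 11/25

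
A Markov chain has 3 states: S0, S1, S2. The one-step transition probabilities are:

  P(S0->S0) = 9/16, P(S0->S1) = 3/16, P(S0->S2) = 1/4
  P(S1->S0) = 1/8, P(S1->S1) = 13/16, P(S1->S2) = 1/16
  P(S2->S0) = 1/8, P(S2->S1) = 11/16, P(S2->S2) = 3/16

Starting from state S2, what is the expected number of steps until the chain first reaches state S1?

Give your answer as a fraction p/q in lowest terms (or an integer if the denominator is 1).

Let h_i = expected steps to first reach S1 from state i.
Boundary: h_S1 = 0.
First-step equations for the other states:
  h_S0 = 1 + 9/16*h_S0 + 3/16*h_S1 + 1/4*h_S2
  h_S2 = 1 + 1/8*h_S0 + 11/16*h_S1 + 3/16*h_S2

Substituting h_S1 = 0 and rearranging gives the linear system (I - Q) h = 1:
  [7/16, -1/4] . (h_S0, h_S2) = 1
  [-1/8, 13/16] . (h_S0, h_S2) = 1

Solving yields:
  h_S0 = 272/83
  h_S2 = 144/83

Starting state is S2, so the expected hitting time is h_S2 = 144/83.

Answer: 144/83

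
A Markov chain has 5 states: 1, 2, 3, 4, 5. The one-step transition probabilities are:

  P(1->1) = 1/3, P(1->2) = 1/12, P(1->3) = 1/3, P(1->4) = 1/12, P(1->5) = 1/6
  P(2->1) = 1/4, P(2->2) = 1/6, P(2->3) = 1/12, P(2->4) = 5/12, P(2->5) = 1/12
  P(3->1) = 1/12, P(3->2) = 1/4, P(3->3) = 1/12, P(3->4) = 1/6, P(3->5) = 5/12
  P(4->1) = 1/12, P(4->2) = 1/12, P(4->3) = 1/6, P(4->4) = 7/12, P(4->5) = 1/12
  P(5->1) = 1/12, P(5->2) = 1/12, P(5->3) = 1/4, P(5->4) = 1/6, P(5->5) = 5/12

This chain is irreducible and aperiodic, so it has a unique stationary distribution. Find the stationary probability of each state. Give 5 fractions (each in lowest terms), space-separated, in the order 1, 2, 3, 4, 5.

The stationary distribution satisfies pi = pi * P, i.e.:
  pi_1 = 1/3*pi_1 + 1/4*pi_2 + 1/12*pi_3 + 1/12*pi_4 + 1/12*pi_5
  pi_2 = 1/12*pi_1 + 1/6*pi_2 + 1/4*pi_3 + 1/12*pi_4 + 1/12*pi_5
  pi_3 = 1/3*pi_1 + 1/12*pi_2 + 1/12*pi_3 + 1/6*pi_4 + 1/4*pi_5
  pi_4 = 1/12*pi_1 + 5/12*pi_2 + 1/6*pi_3 + 7/12*pi_4 + 1/6*pi_5
  pi_5 = 1/6*pi_1 + 1/12*pi_2 + 5/12*pi_3 + 1/12*pi_4 + 5/12*pi_5
with normalization: pi_1 + pi_2 + pi_3 + pi_4 + pi_5 = 1.

Using the first 4 balance equations plus normalization, the linear system A*pi = b is:
  [-2/3, 1/4, 1/12, 1/12, 1/12] . pi = 0
  [1/12, -5/6, 1/4, 1/12, 1/12] . pi = 0
  [1/3, 1/12, -11/12, 1/6, 1/4] . pi = 0
  [1/12, 5/12, 1/6, -5/12, 1/6] . pi = 0
  [1, 1, 1, 1, 1] . pi = 1

Solving yields:
  pi_1 = 173/1247
  pi_2 = 155/1247
  pi_3 = 229/1247
  pi_4 = 398/1247
  pi_5 = 292/1247

Verification (pi * P):
  173/1247*1/3 + 155/1247*1/4 + 229/1247*1/12 + 398/1247*1/12 + 292/1247*1/12 = 173/1247 = pi_1  (ok)
  173/1247*1/12 + 155/1247*1/6 + 229/1247*1/4 + 398/1247*1/12 + 292/1247*1/12 = 155/1247 = pi_2  (ok)
  173/1247*1/3 + 155/1247*1/12 + 229/1247*1/12 + 398/1247*1/6 + 292/1247*1/4 = 229/1247 = pi_3  (ok)
  173/1247*1/12 + 155/1247*5/12 + 229/1247*1/6 + 398/1247*7/12 + 292/1247*1/6 = 398/1247 = pi_4  (ok)
  173/1247*1/6 + 155/1247*1/12 + 229/1247*5/12 + 398/1247*1/12 + 292/1247*5/12 = 292/1247 = pi_5  (ok)

Answer: 173/1247 155/1247 229/1247 398/1247 292/1247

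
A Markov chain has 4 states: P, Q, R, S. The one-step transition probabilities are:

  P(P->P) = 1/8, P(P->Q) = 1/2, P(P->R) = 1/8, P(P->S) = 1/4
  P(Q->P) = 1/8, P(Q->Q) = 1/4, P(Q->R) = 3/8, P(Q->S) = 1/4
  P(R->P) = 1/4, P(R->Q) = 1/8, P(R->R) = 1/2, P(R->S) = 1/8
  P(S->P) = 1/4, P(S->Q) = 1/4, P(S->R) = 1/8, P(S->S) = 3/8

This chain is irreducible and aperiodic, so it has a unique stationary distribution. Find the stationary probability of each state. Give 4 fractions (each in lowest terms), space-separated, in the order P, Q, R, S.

The stationary distribution satisfies pi = pi * P, i.e.:
  pi_P = 1/8*pi_P + 1/8*pi_Q + 1/4*pi_R + 1/4*pi_S
  pi_Q = 1/2*pi_P + 1/4*pi_Q + 1/8*pi_R + 1/4*pi_S
  pi_R = 1/8*pi_P + 3/8*pi_Q + 1/2*pi_R + 1/8*pi_S
  pi_S = 1/4*pi_P + 1/4*pi_Q + 1/8*pi_R + 3/8*pi_S
with normalization: pi_P + pi_Q + pi_R + pi_S = 1.

Using the first 3 balance equations plus normalization, the linear system A*pi = b is:
  [-7/8, 1/8, 1/4, 1/4] . pi = 0
  [1/2, -3/4, 1/8, 1/4] . pi = 0
  [1/8, 3/8, -1/2, 1/8] . pi = 0
  [1, 1, 1, 1] . pi = 1

Solving yields:
  pi_P = 75/388
  pi_Q = 101/388
  pi_R = 59/194
  pi_S = 47/194

Verification (pi * P):
  75/388*1/8 + 101/388*1/8 + 59/194*1/4 + 47/194*1/4 = 75/388 = pi_P  (ok)
  75/388*1/2 + 101/388*1/4 + 59/194*1/8 + 47/194*1/4 = 101/388 = pi_Q  (ok)
  75/388*1/8 + 101/388*3/8 + 59/194*1/2 + 47/194*1/8 = 59/194 = pi_R  (ok)
  75/388*1/4 + 101/388*1/4 + 59/194*1/8 + 47/194*3/8 = 47/194 = pi_S  (ok)

Answer: 75/388 101/388 59/194 47/194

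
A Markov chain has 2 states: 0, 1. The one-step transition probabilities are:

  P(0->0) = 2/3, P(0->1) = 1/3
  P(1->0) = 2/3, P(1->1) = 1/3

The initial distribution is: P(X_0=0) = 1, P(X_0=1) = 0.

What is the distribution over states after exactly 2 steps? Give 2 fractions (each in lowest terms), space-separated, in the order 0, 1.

Answer: 2/3 1/3

Derivation:
Propagating the distribution step by step (d_{t+1} = d_t * P):
d_0 = (0=1, 1=0)
  d_1[0] = 1*2/3 + 0*2/3 = 2/3
  d_1[1] = 1*1/3 + 0*1/3 = 1/3
d_1 = (0=2/3, 1=1/3)
  d_2[0] = 2/3*2/3 + 1/3*2/3 = 2/3
  d_2[1] = 2/3*1/3 + 1/3*1/3 = 1/3
d_2 = (0=2/3, 1=1/3)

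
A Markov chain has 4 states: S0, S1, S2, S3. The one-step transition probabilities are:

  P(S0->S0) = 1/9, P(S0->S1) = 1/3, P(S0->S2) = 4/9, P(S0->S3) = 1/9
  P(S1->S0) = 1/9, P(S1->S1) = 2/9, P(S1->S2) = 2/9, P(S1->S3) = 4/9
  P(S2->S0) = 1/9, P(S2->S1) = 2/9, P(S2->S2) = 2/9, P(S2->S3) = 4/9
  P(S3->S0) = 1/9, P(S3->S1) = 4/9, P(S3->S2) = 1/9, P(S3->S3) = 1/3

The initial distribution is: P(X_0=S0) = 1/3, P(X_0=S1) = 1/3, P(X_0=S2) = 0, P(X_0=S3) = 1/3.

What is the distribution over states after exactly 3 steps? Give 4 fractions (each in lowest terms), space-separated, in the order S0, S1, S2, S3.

Answer: 1/9 695/2187 449/2187 800/2187

Derivation:
Propagating the distribution step by step (d_{t+1} = d_t * P):
d_0 = (S0=1/3, S1=1/3, S2=0, S3=1/3)
  d_1[S0] = 1/3*1/9 + 1/3*1/9 + 0*1/9 + 1/3*1/9 = 1/9
  d_1[S1] = 1/3*1/3 + 1/3*2/9 + 0*2/9 + 1/3*4/9 = 1/3
  d_1[S2] = 1/3*4/9 + 1/3*2/9 + 0*2/9 + 1/3*1/9 = 7/27
  d_1[S3] = 1/3*1/9 + 1/3*4/9 + 0*4/9 + 1/3*1/3 = 8/27
d_1 = (S0=1/9, S1=1/3, S2=7/27, S3=8/27)
  d_2[S0] = 1/9*1/9 + 1/3*1/9 + 7/27*1/9 + 8/27*1/9 = 1/9
  d_2[S1] = 1/9*1/3 + 1/3*2/9 + 7/27*2/9 + 8/27*4/9 = 73/243
  d_2[S2] = 1/9*4/9 + 1/3*2/9 + 7/27*2/9 + 8/27*1/9 = 52/243
  d_2[S3] = 1/9*1/9 + 1/3*4/9 + 7/27*4/9 + 8/27*1/3 = 91/243
d_2 = (S0=1/9, S1=73/243, S2=52/243, S3=91/243)
  d_3[S0] = 1/9*1/9 + 73/243*1/9 + 52/243*1/9 + 91/243*1/9 = 1/9
  d_3[S1] = 1/9*1/3 + 73/243*2/9 + 52/243*2/9 + 91/243*4/9 = 695/2187
  d_3[S2] = 1/9*4/9 + 73/243*2/9 + 52/243*2/9 + 91/243*1/9 = 449/2187
  d_3[S3] = 1/9*1/9 + 73/243*4/9 + 52/243*4/9 + 91/243*1/3 = 800/2187
d_3 = (S0=1/9, S1=695/2187, S2=449/2187, S3=800/2187)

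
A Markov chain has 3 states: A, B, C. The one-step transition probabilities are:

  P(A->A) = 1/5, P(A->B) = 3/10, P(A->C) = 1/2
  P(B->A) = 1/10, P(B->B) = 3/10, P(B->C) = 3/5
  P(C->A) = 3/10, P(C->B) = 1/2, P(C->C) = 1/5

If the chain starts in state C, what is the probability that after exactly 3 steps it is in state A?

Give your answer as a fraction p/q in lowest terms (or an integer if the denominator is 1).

Computing P^3 by repeated multiplication:
P^1 =
  A: [1/5, 3/10, 1/2]
  B: [1/10, 3/10, 3/5]
  C: [3/10, 1/2, 1/5]
P^2 =
  A: [11/50, 2/5, 19/50]
  B: [23/100, 21/50, 7/20]
  C: [17/100, 17/50, 49/100]
P^3 =
  A: [99/500, 47/125, 213/500]
  B: [193/1000, 37/100, 437/1000]
  C: [43/200, 199/500, 387/1000]

(P^3)[C -> A] = 43/200

Answer: 43/200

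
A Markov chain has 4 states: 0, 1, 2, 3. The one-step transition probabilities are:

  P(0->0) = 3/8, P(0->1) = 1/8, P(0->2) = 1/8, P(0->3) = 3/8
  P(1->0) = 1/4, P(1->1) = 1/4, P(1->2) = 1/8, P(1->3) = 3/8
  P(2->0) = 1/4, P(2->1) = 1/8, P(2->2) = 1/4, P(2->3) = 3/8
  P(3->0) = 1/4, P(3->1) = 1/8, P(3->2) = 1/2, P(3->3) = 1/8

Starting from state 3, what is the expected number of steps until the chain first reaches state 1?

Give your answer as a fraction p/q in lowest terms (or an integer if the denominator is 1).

Answer: 8

Derivation:
Let h_i = expected steps to first reach 1 from state i.
Boundary: h_1 = 0.
First-step equations for the other states:
  h_0 = 1 + 3/8*h_0 + 1/8*h_1 + 1/8*h_2 + 3/8*h_3
  h_2 = 1 + 1/4*h_0 + 1/8*h_1 + 1/4*h_2 + 3/8*h_3
  h_3 = 1 + 1/4*h_0 + 1/8*h_1 + 1/2*h_2 + 1/8*h_3

Substituting h_1 = 0 and rearranging gives the linear system (I - Q) h = 1:
  [5/8, -1/8, -3/8] . (h_0, h_2, h_3) = 1
  [-1/4, 3/4, -3/8] . (h_0, h_2, h_3) = 1
  [-1/4, -1/2, 7/8] . (h_0, h_2, h_3) = 1

Solving yields:
  h_0 = 8
  h_2 = 8
  h_3 = 8

Starting state is 3, so the expected hitting time is h_3 = 8.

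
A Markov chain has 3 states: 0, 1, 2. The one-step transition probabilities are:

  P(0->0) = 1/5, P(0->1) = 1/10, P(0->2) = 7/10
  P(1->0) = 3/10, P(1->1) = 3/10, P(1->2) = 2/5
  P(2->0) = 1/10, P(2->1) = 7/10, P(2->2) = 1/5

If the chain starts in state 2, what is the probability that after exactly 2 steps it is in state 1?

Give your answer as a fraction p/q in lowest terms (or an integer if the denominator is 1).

Computing P^2 by repeated multiplication:
P^1 =
  0: [1/5, 1/10, 7/10]
  1: [3/10, 3/10, 2/5]
  2: [1/10, 7/10, 1/5]
P^2 =
  0: [7/50, 27/50, 8/25]
  1: [19/100, 2/5, 41/100]
  2: [1/4, 9/25, 39/100]

(P^2)[2 -> 1] = 9/25

Answer: 9/25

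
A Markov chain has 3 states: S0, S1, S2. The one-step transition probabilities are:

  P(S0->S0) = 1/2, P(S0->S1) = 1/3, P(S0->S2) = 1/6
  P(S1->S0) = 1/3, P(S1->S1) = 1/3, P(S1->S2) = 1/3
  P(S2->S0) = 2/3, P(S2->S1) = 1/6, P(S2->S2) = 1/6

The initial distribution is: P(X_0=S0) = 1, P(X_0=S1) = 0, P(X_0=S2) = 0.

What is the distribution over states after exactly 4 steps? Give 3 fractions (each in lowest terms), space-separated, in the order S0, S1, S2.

Answer: 631/1296 385/1296 35/162

Derivation:
Propagating the distribution step by step (d_{t+1} = d_t * P):
d_0 = (S0=1, S1=0, S2=0)
  d_1[S0] = 1*1/2 + 0*1/3 + 0*2/3 = 1/2
  d_1[S1] = 1*1/3 + 0*1/3 + 0*1/6 = 1/3
  d_1[S2] = 1*1/6 + 0*1/3 + 0*1/6 = 1/6
d_1 = (S0=1/2, S1=1/3, S2=1/6)
  d_2[S0] = 1/2*1/2 + 1/3*1/3 + 1/6*2/3 = 17/36
  d_2[S1] = 1/2*1/3 + 1/3*1/3 + 1/6*1/6 = 11/36
  d_2[S2] = 1/2*1/6 + 1/3*1/3 + 1/6*1/6 = 2/9
d_2 = (S0=17/36, S1=11/36, S2=2/9)
  d_3[S0] = 17/36*1/2 + 11/36*1/3 + 2/9*2/3 = 35/72
  d_3[S1] = 17/36*1/3 + 11/36*1/3 + 2/9*1/6 = 8/27
  d_3[S2] = 17/36*1/6 + 11/36*1/3 + 2/9*1/6 = 47/216
d_3 = (S0=35/72, S1=8/27, S2=47/216)
  d_4[S0] = 35/72*1/2 + 8/27*1/3 + 47/216*2/3 = 631/1296
  d_4[S1] = 35/72*1/3 + 8/27*1/3 + 47/216*1/6 = 385/1296
  d_4[S2] = 35/72*1/6 + 8/27*1/3 + 47/216*1/6 = 35/162
d_4 = (S0=631/1296, S1=385/1296, S2=35/162)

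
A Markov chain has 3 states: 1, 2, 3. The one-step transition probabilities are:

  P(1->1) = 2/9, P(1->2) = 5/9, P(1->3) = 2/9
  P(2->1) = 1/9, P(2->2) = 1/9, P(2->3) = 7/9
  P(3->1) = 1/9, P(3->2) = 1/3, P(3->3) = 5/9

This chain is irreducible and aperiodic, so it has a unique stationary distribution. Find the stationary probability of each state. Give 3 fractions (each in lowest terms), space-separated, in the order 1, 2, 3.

Answer: 1/8 13/44 51/88

Derivation:
The stationary distribution satisfies pi = pi * P, i.e.:
  pi_1 = 2/9*pi_1 + 1/9*pi_2 + 1/9*pi_3
  pi_2 = 5/9*pi_1 + 1/9*pi_2 + 1/3*pi_3
  pi_3 = 2/9*pi_1 + 7/9*pi_2 + 5/9*pi_3
with normalization: pi_1 + pi_2 + pi_3 = 1.

Using the first 2 balance equations plus normalization, the linear system A*pi = b is:
  [-7/9, 1/9, 1/9] . pi = 0
  [5/9, -8/9, 1/3] . pi = 0
  [1, 1, 1] . pi = 1

Solving yields:
  pi_1 = 1/8
  pi_2 = 13/44
  pi_3 = 51/88

Verification (pi * P):
  1/8*2/9 + 13/44*1/9 + 51/88*1/9 = 1/8 = pi_1  (ok)
  1/8*5/9 + 13/44*1/9 + 51/88*1/3 = 13/44 = pi_2  (ok)
  1/8*2/9 + 13/44*7/9 + 51/88*5/9 = 51/88 = pi_3  (ok)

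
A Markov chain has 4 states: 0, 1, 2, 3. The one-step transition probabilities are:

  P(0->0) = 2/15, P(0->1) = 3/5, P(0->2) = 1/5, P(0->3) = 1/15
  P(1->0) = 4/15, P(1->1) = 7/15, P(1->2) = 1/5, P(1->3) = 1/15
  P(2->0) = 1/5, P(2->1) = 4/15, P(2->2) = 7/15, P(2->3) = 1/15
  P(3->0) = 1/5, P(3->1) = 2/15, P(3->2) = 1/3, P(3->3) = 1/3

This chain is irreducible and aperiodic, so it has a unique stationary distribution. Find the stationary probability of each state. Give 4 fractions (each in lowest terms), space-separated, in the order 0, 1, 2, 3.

The stationary distribution satisfies pi = pi * P, i.e.:
  pi_0 = 2/15*pi_0 + 4/15*pi_1 + 1/5*pi_2 + 1/5*pi_3
  pi_1 = 3/5*pi_0 + 7/15*pi_1 + 4/15*pi_2 + 2/15*pi_3
  pi_2 = 1/5*pi_0 + 1/5*pi_1 + 7/15*pi_2 + 1/3*pi_3
  pi_3 = 1/15*pi_0 + 1/15*pi_1 + 1/15*pi_2 + 1/3*pi_3
with normalization: pi_0 + pi_1 + pi_2 + pi_3 = 1.

Using the first 3 balance equations plus normalization, the linear system A*pi = b is:
  [-13/15, 4/15, 1/5, 1/5] . pi = 0
  [3/5, -8/15, 4/15, 2/15] . pi = 0
  [1/5, 1/5, -8/15, 1/3] . pi = 0
  [1, 1, 1, 1] . pi = 1

Solving yields:
  pi_0 = 438/2057
  pi_1 = 837/2057
  pi_2 = 35/121
  pi_3 = 1/11

Verification (pi * P):
  438/2057*2/15 + 837/2057*4/15 + 35/121*1/5 + 1/11*1/5 = 438/2057 = pi_0  (ok)
  438/2057*3/5 + 837/2057*7/15 + 35/121*4/15 + 1/11*2/15 = 837/2057 = pi_1  (ok)
  438/2057*1/5 + 837/2057*1/5 + 35/121*7/15 + 1/11*1/3 = 35/121 = pi_2  (ok)
  438/2057*1/15 + 837/2057*1/15 + 35/121*1/15 + 1/11*1/3 = 1/11 = pi_3  (ok)

Answer: 438/2057 837/2057 35/121 1/11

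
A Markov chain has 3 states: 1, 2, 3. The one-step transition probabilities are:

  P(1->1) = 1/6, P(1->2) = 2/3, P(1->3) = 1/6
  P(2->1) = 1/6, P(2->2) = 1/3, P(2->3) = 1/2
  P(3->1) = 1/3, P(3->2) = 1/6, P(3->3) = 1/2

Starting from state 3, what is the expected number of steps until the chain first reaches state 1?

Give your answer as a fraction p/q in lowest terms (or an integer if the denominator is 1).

Let h_i = expected steps to first reach 1 from state i.
Boundary: h_1 = 0.
First-step equations for the other states:
  h_2 = 1 + 1/6*h_1 + 1/3*h_2 + 1/2*h_3
  h_3 = 1 + 1/3*h_1 + 1/6*h_2 + 1/2*h_3

Substituting h_1 = 0 and rearranging gives the linear system (I - Q) h = 1:
  [2/3, -1/2] . (h_2, h_3) = 1
  [-1/6, 1/2] . (h_2, h_3) = 1

Solving yields:
  h_2 = 4
  h_3 = 10/3

Starting state is 3, so the expected hitting time is h_3 = 10/3.

Answer: 10/3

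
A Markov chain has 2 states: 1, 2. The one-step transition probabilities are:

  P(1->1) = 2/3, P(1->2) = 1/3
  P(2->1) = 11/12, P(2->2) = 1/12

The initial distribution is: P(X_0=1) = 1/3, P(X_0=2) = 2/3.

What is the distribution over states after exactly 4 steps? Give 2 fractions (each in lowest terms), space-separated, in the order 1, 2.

Propagating the distribution step by step (d_{t+1} = d_t * P):
d_0 = (1=1/3, 2=2/3)
  d_1[1] = 1/3*2/3 + 2/3*11/12 = 5/6
  d_1[2] = 1/3*1/3 + 2/3*1/12 = 1/6
d_1 = (1=5/6, 2=1/6)
  d_2[1] = 5/6*2/3 + 1/6*11/12 = 17/24
  d_2[2] = 5/6*1/3 + 1/6*1/12 = 7/24
d_2 = (1=17/24, 2=7/24)
  d_3[1] = 17/24*2/3 + 7/24*11/12 = 71/96
  d_3[2] = 17/24*1/3 + 7/24*1/12 = 25/96
d_3 = (1=71/96, 2=25/96)
  d_4[1] = 71/96*2/3 + 25/96*11/12 = 281/384
  d_4[2] = 71/96*1/3 + 25/96*1/12 = 103/384
d_4 = (1=281/384, 2=103/384)

Answer: 281/384 103/384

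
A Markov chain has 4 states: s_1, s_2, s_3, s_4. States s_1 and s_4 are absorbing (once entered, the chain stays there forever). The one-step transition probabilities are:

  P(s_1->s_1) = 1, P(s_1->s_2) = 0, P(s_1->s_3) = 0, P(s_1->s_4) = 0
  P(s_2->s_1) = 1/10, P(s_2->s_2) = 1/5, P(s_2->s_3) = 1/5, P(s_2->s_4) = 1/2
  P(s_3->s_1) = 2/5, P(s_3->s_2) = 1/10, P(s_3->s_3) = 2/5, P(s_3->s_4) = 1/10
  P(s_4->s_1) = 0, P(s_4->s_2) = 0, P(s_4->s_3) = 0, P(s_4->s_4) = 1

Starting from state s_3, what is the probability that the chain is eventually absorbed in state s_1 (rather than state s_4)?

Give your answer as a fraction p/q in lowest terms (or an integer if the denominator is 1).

Answer: 33/46

Derivation:
Let a_i = P(absorbed in s_1 | start in state i).
Boundary conditions: a_s_1 = 1, a_s_4 = 0.
For each transient state i, a_i = sum_j P(i->j) * a_j:
  a_s_2 = 1/10*a_s_1 + 1/5*a_s_2 + 1/5*a_s_3 + 1/2*a_s_4
  a_s_3 = 2/5*a_s_1 + 1/10*a_s_2 + 2/5*a_s_3 + 1/10*a_s_4

Substituting a_s_1 = 1 and a_s_4 = 0, rearrange to (I - Q) a = r where r[i] = P(i -> s_1):
  [4/5, -1/5] . (a_s_2, a_s_3) = 1/10
  [-1/10, 3/5] . (a_s_2, a_s_3) = 2/5

Solving yields:
  a_s_2 = 7/23
  a_s_3 = 33/46

Starting state is s_3, so the absorption probability is a_s_3 = 33/46.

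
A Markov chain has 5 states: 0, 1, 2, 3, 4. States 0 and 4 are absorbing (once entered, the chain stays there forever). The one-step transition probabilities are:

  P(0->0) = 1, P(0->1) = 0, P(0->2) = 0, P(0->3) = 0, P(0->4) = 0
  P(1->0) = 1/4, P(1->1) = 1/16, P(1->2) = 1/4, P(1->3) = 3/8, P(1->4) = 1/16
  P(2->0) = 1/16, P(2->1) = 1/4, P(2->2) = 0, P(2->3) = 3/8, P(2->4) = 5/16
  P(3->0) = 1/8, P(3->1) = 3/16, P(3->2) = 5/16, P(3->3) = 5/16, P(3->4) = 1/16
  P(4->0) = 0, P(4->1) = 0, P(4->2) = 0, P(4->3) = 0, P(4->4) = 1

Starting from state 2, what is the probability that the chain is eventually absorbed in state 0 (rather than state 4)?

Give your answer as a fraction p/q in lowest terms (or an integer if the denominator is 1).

Answer: 623/1534

Derivation:
Let a_i = P(absorbed in 0 | start in state i).
Boundary conditions: a_0 = 1, a_4 = 0.
For each transient state i, a_i = sum_j P(i->j) * a_j:
  a_1 = 1/4*a_0 + 1/16*a_1 + 1/4*a_2 + 3/8*a_3 + 1/16*a_4
  a_2 = 1/16*a_0 + 1/4*a_1 + 0*a_2 + 3/8*a_3 + 5/16*a_4
  a_3 = 1/8*a_0 + 3/16*a_1 + 5/16*a_2 + 5/16*a_3 + 1/16*a_4

Substituting a_0 = 1 and a_4 = 0, rearrange to (I - Q) a = r where r[i] = P(i -> 0):
  [15/16, -1/4, -3/8] . (a_1, a_2, a_3) = 1/4
  [-1/4, 1, -3/8] . (a_1, a_2, a_3) = 1/16
  [-3/16, -5/16, 11/16] . (a_1, a_2, a_3) = 1/8

Solving yields:
  a_1 = 449/767
  a_2 = 623/1534
  a_3 = 807/1534

Starting state is 2, so the absorption probability is a_2 = 623/1534.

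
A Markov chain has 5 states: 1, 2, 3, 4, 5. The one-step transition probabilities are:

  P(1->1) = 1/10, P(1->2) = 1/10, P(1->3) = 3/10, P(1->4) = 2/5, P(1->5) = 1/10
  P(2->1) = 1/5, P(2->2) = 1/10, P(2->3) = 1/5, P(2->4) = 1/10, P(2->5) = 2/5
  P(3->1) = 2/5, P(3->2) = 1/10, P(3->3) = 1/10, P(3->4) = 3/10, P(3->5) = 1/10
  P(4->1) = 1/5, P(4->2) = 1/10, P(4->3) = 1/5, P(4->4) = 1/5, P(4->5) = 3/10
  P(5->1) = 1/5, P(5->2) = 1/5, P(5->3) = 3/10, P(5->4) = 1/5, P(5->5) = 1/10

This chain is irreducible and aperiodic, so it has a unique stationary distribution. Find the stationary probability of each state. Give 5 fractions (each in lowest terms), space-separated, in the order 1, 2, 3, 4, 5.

Answer: 3196/14421 1711/14421 287/1311 3668/14421 2689/14421

Derivation:
The stationary distribution satisfies pi = pi * P, i.e.:
  pi_1 = 1/10*pi_1 + 1/5*pi_2 + 2/5*pi_3 + 1/5*pi_4 + 1/5*pi_5
  pi_2 = 1/10*pi_1 + 1/10*pi_2 + 1/10*pi_3 + 1/10*pi_4 + 1/5*pi_5
  pi_3 = 3/10*pi_1 + 1/5*pi_2 + 1/10*pi_3 + 1/5*pi_4 + 3/10*pi_5
  pi_4 = 2/5*pi_1 + 1/10*pi_2 + 3/10*pi_3 + 1/5*pi_4 + 1/5*pi_5
  pi_5 = 1/10*pi_1 + 2/5*pi_2 + 1/10*pi_3 + 3/10*pi_4 + 1/10*pi_5
with normalization: pi_1 + pi_2 + pi_3 + pi_4 + pi_5 = 1.

Using the first 4 balance equations plus normalization, the linear system A*pi = b is:
  [-9/10, 1/5, 2/5, 1/5, 1/5] . pi = 0
  [1/10, -9/10, 1/10, 1/10, 1/5] . pi = 0
  [3/10, 1/5, -9/10, 1/5, 3/10] . pi = 0
  [2/5, 1/10, 3/10, -4/5, 1/5] . pi = 0
  [1, 1, 1, 1, 1] . pi = 1

Solving yields:
  pi_1 = 3196/14421
  pi_2 = 1711/14421
  pi_3 = 287/1311
  pi_4 = 3668/14421
  pi_5 = 2689/14421

Verification (pi * P):
  3196/14421*1/10 + 1711/14421*1/5 + 287/1311*2/5 + 3668/14421*1/5 + 2689/14421*1/5 = 3196/14421 = pi_1  (ok)
  3196/14421*1/10 + 1711/14421*1/10 + 287/1311*1/10 + 3668/14421*1/10 + 2689/14421*1/5 = 1711/14421 = pi_2  (ok)
  3196/14421*3/10 + 1711/14421*1/5 + 287/1311*1/10 + 3668/14421*1/5 + 2689/14421*3/10 = 287/1311 = pi_3  (ok)
  3196/14421*2/5 + 1711/14421*1/10 + 287/1311*3/10 + 3668/14421*1/5 + 2689/14421*1/5 = 3668/14421 = pi_4  (ok)
  3196/14421*1/10 + 1711/14421*2/5 + 287/1311*1/10 + 3668/14421*3/10 + 2689/14421*1/10 = 2689/14421 = pi_5  (ok)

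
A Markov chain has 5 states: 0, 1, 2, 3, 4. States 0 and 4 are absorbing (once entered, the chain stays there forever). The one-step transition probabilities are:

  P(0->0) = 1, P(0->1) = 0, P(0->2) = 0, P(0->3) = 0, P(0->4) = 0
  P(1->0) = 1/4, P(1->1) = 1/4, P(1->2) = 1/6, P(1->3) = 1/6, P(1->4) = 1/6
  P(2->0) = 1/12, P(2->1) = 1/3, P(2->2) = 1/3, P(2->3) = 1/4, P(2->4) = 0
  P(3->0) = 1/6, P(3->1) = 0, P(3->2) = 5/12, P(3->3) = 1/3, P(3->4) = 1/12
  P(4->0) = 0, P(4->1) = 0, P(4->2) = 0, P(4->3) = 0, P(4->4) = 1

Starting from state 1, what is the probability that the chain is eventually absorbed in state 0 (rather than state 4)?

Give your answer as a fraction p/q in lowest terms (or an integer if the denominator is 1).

Let a_i = P(absorbed in 0 | start in state i).
Boundary conditions: a_0 = 1, a_4 = 0.
For each transient state i, a_i = sum_j P(i->j) * a_j:
  a_1 = 1/4*a_0 + 1/4*a_1 + 1/6*a_2 + 1/6*a_3 + 1/6*a_4
  a_2 = 1/12*a_0 + 1/3*a_1 + 1/3*a_2 + 1/4*a_3 + 0*a_4
  a_3 = 1/6*a_0 + 0*a_1 + 5/12*a_2 + 1/3*a_3 + 1/12*a_4

Substituting a_0 = 1 and a_4 = 0, rearrange to (I - Q) a = r where r[i] = P(i -> 0):
  [3/4, -1/6, -1/6] . (a_1, a_2, a_3) = 1/4
  [-1/3, 2/3, -1/4] . (a_1, a_2, a_3) = 1/12
  [0, -5/12, 2/3] . (a_1, a_2, a_3) = 1/6

Solving yields:
  a_1 = 217/337
  a_2 = 238/337
  a_3 = 233/337

Starting state is 1, so the absorption probability is a_1 = 217/337.

Answer: 217/337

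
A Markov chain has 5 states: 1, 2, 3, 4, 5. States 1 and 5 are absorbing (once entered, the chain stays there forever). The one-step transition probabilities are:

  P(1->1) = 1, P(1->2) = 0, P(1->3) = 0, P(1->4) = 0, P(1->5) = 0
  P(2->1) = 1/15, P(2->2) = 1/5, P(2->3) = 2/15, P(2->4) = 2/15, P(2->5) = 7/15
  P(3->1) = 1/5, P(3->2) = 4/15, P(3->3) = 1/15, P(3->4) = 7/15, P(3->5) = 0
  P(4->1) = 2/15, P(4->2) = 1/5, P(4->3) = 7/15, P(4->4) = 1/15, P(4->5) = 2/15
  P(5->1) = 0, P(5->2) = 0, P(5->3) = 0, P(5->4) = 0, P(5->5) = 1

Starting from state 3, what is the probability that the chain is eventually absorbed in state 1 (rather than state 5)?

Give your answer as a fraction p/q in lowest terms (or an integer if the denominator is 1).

Let a_i = P(absorbed in 1 | start in state i).
Boundary conditions: a_1 = 1, a_5 = 0.
For each transient state i, a_i = sum_j P(i->j) * a_j:
  a_2 = 1/15*a_1 + 1/5*a_2 + 2/15*a_3 + 2/15*a_4 + 7/15*a_5
  a_3 = 1/5*a_1 + 4/15*a_2 + 1/15*a_3 + 7/15*a_4 + 0*a_5
  a_4 = 2/15*a_1 + 1/5*a_2 + 7/15*a_3 + 1/15*a_4 + 2/15*a_5

Substituting a_1 = 1 and a_5 = 0, rearrange to (I - Q) a = r where r[i] = P(i -> 1):
  [4/5, -2/15, -2/15] . (a_2, a_3, a_4) = 1/15
  [-4/15, 14/15, -7/15] . (a_2, a_3, a_4) = 1/5
  [-1/5, -7/15, 14/15] . (a_2, a_3, a_4) = 2/15

Solving yields:
  a_2 = 17/70
  a_3 = 249/490
  a_4 = 22/49

Starting state is 3, so the absorption probability is a_3 = 249/490.

Answer: 249/490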